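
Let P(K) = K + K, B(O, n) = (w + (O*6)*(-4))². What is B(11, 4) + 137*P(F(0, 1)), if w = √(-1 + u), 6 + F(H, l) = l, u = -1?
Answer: 68324 - 528*I*√2 ≈ 68324.0 - 746.71*I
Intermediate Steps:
F(H, l) = -6 + l
w = I*√2 (w = √(-1 - 1) = √(-2) = I*√2 ≈ 1.4142*I)
B(O, n) = (-24*O + I*√2)² (B(O, n) = (I*√2 + (O*6)*(-4))² = (I*√2 + (6*O)*(-4))² = (I*√2 - 24*O)² = (-24*O + I*√2)²)
P(K) = 2*K
B(11, 4) + 137*P(F(0, 1)) = (24*11 - I*√2)² + 137*(2*(-6 + 1)) = (264 - I*√2)² + 137*(2*(-5)) = (264 - I*√2)² + 137*(-10) = (264 - I*√2)² - 1370 = -1370 + (264 - I*√2)²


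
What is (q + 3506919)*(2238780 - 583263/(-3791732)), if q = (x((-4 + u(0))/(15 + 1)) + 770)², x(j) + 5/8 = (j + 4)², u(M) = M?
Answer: 8954871138536969290047/970683392 ≈ 9.2253e+12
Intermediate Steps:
x(j) = -5/8 + (4 + j)² (x(j) = -5/8 + (j + 4)² = -5/8 + (4 + j)²)
q = 157126225/256 (q = ((-5/8 + (4 + (-4 + 0)/(15 + 1))²) + 770)² = ((-5/8 + (4 - 4/16)²) + 770)² = ((-5/8 + (4 - 4*1/16)²) + 770)² = ((-5/8 + (4 - ¼)²) + 770)² = ((-5/8 + (15/4)²) + 770)² = ((-5/8 + 225/16) + 770)² = (215/16 + 770)² = (12535/16)² = 157126225/256 ≈ 6.1377e+5)
(q + 3506919)*(2238780 - 583263/(-3791732)) = (157126225/256 + 3506919)*(2238780 - 583263/(-3791732)) = 1054897489*(2238780 - 583263*(-1/3791732))/256 = 1054897489*(2238780 + 583263/3791732)/256 = (1054897489/256)*(8488854350223/3791732) = 8954871138536969290047/970683392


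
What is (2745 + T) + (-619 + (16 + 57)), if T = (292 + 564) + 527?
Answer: 3582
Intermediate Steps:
T = 1383 (T = 856 + 527 = 1383)
(2745 + T) + (-619 + (16 + 57)) = (2745 + 1383) + (-619 + (16 + 57)) = 4128 + (-619 + 73) = 4128 - 546 = 3582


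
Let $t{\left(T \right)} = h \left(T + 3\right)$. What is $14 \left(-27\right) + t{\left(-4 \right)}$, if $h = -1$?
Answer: $-377$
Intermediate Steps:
$t{\left(T \right)} = -3 - T$ ($t{\left(T \right)} = - (T + 3) = - (3 + T) = -3 - T$)
$14 \left(-27\right) + t{\left(-4 \right)} = 14 \left(-27\right) - -1 = -378 + \left(-3 + 4\right) = -378 + 1 = -377$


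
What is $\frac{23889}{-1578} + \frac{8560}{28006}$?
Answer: $- \frac{109254609}{7365578} \approx -14.833$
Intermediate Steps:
$\frac{23889}{-1578} + \frac{8560}{28006} = 23889 \left(- \frac{1}{1578}\right) + 8560 \cdot \frac{1}{28006} = - \frac{7963}{526} + \frac{4280}{14003} = - \frac{109254609}{7365578}$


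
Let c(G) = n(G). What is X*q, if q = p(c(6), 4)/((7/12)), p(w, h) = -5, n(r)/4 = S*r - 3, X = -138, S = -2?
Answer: 8280/7 ≈ 1182.9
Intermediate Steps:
n(r) = -12 - 8*r (n(r) = 4*(-2*r - 3) = 4*(-3 - 2*r) = -12 - 8*r)
c(G) = -12 - 8*G
q = -60/7 (q = -5/(7/12) = -5/(7*(1/12)) = -5/7/12 = -5*12/7 = -60/7 ≈ -8.5714)
X*q = -138*(-60/7) = 8280/7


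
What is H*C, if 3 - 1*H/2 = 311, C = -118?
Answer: 72688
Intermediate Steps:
H = -616 (H = 6 - 2*311 = 6 - 622 = -616)
H*C = -616*(-118) = 72688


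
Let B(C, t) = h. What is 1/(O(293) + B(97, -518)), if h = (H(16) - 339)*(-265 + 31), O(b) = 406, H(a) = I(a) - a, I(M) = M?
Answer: 1/79732 ≈ 1.2542e-5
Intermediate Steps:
H(a) = 0 (H(a) = a - a = 0)
h = 79326 (h = (0 - 339)*(-265 + 31) = -339*(-234) = 79326)
B(C, t) = 79326
1/(O(293) + B(97, -518)) = 1/(406 + 79326) = 1/79732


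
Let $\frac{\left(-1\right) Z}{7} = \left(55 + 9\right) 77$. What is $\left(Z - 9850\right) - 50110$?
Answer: $-94456$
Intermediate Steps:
$Z = -34496$ ($Z = - 7 \left(55 + 9\right) 77 = - 7 \cdot 64 \cdot 77 = \left(-7\right) 4928 = -34496$)
$\left(Z - 9850\right) - 50110 = \left(-34496 - 9850\right) - 50110 = -44346 - 50110 = -94456$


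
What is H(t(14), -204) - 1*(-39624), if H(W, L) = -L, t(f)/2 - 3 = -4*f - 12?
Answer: 39828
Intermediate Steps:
t(f) = -18 - 8*f (t(f) = 6 + 2*(-4*f - 12) = 6 + 2*(-12 - 4*f) = 6 + (-24 - 8*f) = -18 - 8*f)
H(t(14), -204) - 1*(-39624) = -1*(-204) - 1*(-39624) = 204 + 39624 = 39828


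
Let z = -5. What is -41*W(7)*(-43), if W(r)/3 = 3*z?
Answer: -79335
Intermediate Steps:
W(r) = -45 (W(r) = 3*(3*(-5)) = 3*(-15) = -45)
-41*W(7)*(-43) = -41*(-45)*(-43) = 1845*(-43) = -79335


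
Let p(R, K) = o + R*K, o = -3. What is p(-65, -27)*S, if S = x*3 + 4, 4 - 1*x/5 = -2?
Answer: 164688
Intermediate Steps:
x = 30 (x = 20 - 5*(-2) = 20 + 10 = 30)
p(R, K) = -3 + K*R (p(R, K) = -3 + R*K = -3 + K*R)
S = 94 (S = 30*3 + 4 = 90 + 4 = 94)
p(-65, -27)*S = (-3 - 27*(-65))*94 = (-3 + 1755)*94 = 1752*94 = 164688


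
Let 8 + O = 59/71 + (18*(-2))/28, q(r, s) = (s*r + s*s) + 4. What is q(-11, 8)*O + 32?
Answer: 99944/497 ≈ 201.09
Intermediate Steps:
q(r, s) = 4 + s² + r*s (q(r, s) = (r*s + s²) + 4 = (s² + r*s) + 4 = 4 + s² + r*s)
O = -4202/497 (O = -8 + (59/71 + (18*(-2))/28) = -8 + (59*(1/71) - 36*1/28) = -8 + (59/71 - 9/7) = -8 - 226/497 = -4202/497 ≈ -8.4547)
q(-11, 8)*O + 32 = (4 + 8² - 11*8)*(-4202/497) + 32 = (4 + 64 - 88)*(-4202/497) + 32 = -20*(-4202/497) + 32 = 84040/497 + 32 = 99944/497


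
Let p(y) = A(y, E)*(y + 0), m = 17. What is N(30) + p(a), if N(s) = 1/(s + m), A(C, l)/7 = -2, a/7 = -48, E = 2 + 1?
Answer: 221089/47 ≈ 4704.0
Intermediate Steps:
E = 3
a = -336 (a = 7*(-48) = -336)
A(C, l) = -14 (A(C, l) = 7*(-2) = -14)
p(y) = -14*y (p(y) = -14*(y + 0) = -14*y)
N(s) = 1/(17 + s) (N(s) = 1/(s + 17) = 1/(17 + s))
N(30) + p(a) = 1/(17 + 30) - 14*(-336) = 1/47 + 4704 = 221089/47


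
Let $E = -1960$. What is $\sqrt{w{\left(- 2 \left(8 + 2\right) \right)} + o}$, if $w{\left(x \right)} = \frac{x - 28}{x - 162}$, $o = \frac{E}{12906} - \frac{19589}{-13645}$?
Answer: $\frac{\sqrt{11039197783478451405}}{2670885945} \approx 1.244$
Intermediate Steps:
$o = \frac{113035717}{88051185}$ ($o = - \frac{1960}{12906} - \frac{19589}{-13645} = \left(-1960\right) \frac{1}{12906} - - \frac{19589}{13645} = - \frac{980}{6453} + \frac{19589}{13645} = \frac{113035717}{88051185} \approx 1.2838$)
$w{\left(x \right)} = \frac{-28 + x}{-162 + x}$
$\sqrt{w{\left(- 2 \left(8 + 2\right) \right)} + o} = \sqrt{\frac{-28 - 2 \left(8 + 2\right)}{-162 - 2 \left(8 + 2\right)} + \frac{113035717}{88051185}} = \sqrt{\frac{-28 - 20}{-162 - 20} + \frac{113035717}{88051185}} = \sqrt{\frac{1}{-182} \left(-48\right) + \frac{113035717}{88051185}} = \sqrt{\left(- \frac{1}{182}\right) \left(-48\right) + \frac{113035717}{88051185}} = \sqrt{\frac{24}{91} + \frac{113035717}{88051185}} = \sqrt{\frac{12399478687}{8012657835}} = \frac{\sqrt{11039197783478451405}}{2670885945}$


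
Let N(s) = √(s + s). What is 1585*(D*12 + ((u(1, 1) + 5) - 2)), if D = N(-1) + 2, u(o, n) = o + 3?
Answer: 49135 + 19020*I*√2 ≈ 49135.0 + 26898.0*I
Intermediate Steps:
u(o, n) = 3 + o
N(s) = √2*√s (N(s) = √(2*s) = √2*√s)
D = 2 + I*√2 (D = √2*√(-1) + 2 = √2*I + 2 = I*√2 + 2 = 2 + I*√2 ≈ 2.0 + 1.4142*I)
1585*(D*12 + ((u(1, 1) + 5) - 2)) = 1585*((2 + I*√2)*12 + (((3 + 1) + 5) - 2)) = 1585*((24 + 12*I*√2) + ((4 + 5) - 2)) = 1585*((24 + 12*I*√2) + (9 - 2)) = 1585*((24 + 12*I*√2) + 7) = 1585*(31 + 12*I*√2) = 49135 + 19020*I*√2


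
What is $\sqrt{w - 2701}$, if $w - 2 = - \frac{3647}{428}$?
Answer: $\frac{i \sqrt{123993633}}{214} \approx 52.034 i$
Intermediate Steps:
$w = - \frac{2791}{428}$ ($w = 2 - \frac{3647}{428} = - \frac{2791}{428} \approx -6.521$)
$\sqrt{w - 2701} = \sqrt{- \frac{2791}{428} - 2701} = \sqrt{- \frac{1158819}{428}} = \frac{i \sqrt{123993633}}{214}$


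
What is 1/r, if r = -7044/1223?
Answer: -1223/7044 ≈ -0.17362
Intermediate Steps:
r = -7044/1223 (r = -7044*1/1223 = -7044/1223 ≈ -5.7596)
1/r = 1/(-7044/1223) = -1223/7044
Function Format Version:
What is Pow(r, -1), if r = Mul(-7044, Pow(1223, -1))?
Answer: Rational(-1223, 7044) ≈ -0.17362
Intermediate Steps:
r = Rational(-7044, 1223) (r = Mul(-7044, Rational(1, 1223)) = Rational(-7044, 1223) ≈ -5.7596)
Pow(r, -1) = Pow(Rational(-7044, 1223), -1) = Rational(-1223, 7044)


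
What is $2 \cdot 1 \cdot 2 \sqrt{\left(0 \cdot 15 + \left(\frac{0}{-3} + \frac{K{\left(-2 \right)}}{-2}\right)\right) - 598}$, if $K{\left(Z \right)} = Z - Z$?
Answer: $4 i \sqrt{598} \approx 97.816 i$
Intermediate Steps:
$K{\left(Z \right)} = 0$
$2 \cdot 1 \cdot 2 \sqrt{\left(0 \cdot 15 + \left(\frac{0}{-3} + \frac{K{\left(-2 \right)}}{-2}\right)\right) - 598} = 2 \cdot 1 \cdot 2 \sqrt{\left(0 \cdot 15 + \left(\frac{0}{-3} + \frac{0}{-2}\right)\right) - 598} = 2 \cdot 2 \sqrt{\left(0 + \left(0 \left(- \frac{1}{3}\right) + 0 \left(- \frac{1}{2}\right)\right)\right) - 598} = 4 \sqrt{\left(0 + \left(0 + 0\right)\right) - 598} = 4 \sqrt{\left(0 + 0\right) - 598} = 4 \sqrt{0 - 598} = 4 \sqrt{-598} = 4 i \sqrt{598}$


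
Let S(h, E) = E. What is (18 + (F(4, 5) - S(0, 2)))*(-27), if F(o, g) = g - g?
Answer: -432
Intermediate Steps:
F(o, g) = 0
(18 + (F(4, 5) - S(0, 2)))*(-27) = (18 + (0 - 1*2))*(-27) = (18 + (0 - 2))*(-27) = (18 - 2)*(-27) = 16*(-27) = -432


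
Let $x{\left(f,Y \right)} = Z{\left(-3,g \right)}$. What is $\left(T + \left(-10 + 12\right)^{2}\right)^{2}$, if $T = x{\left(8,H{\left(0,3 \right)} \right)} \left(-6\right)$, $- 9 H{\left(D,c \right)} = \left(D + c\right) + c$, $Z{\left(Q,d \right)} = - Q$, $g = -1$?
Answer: $196$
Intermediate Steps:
$H{\left(D,c \right)} = - \frac{2 c}{9} - \frac{D}{9}$ ($H{\left(D,c \right)} = - \frac{\left(D + c\right) + c}{9} = - \frac{D + 2 c}{9} = - \frac{2 c}{9} - \frac{D}{9}$)
$x{\left(f,Y \right)} = 3$ ($x{\left(f,Y \right)} = \left(-1\right) \left(-3\right) = 3$)
$T = -18$ ($T = 3 \left(-6\right) = -18$)
$\left(T + \left(-10 + 12\right)^{2}\right)^{2} = \left(-18 + \left(-10 + 12\right)^{2}\right)^{2} = \left(-18 + 2^{2}\right)^{2} = \left(-18 + 4\right)^{2} = \left(-14\right)^{2} = 196$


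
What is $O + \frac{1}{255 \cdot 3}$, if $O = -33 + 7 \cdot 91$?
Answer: $\frac{462061}{765} \approx 604.0$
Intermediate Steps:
$O = 604$ ($O = -33 + 637 = 604$)
$O + \frac{1}{255 \cdot 3} = 604 + \frac{1}{255 \cdot 3} = 604 + \frac{1}{765} = \frac{462061}{765}$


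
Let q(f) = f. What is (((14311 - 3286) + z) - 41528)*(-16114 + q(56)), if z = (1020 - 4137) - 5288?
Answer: 624784664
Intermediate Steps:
z = -8405 (z = -3117 - 5288 = -8405)
(((14311 - 3286) + z) - 41528)*(-16114 + q(56)) = (((14311 - 3286) - 8405) - 41528)*(-16114 + 56) = ((11025 - 8405) - 41528)*(-16058) = (2620 - 41528)*(-16058) = -38908*(-16058) = 624784664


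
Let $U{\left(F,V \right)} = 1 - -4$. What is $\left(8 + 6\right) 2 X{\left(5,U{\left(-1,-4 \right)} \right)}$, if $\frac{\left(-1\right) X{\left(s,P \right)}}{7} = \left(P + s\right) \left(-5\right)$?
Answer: $9800$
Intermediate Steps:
$U{\left(F,V \right)} = 5$ ($U{\left(F,V \right)} = 1 + 4 = 5$)
$X{\left(s,P \right)} = 35 P + 35 s$ ($X{\left(s,P \right)} = - 7 \left(P + s\right) \left(-5\right) = - 7 \left(- 5 P - 5 s\right) = 35 P + 35 s$)
$\left(8 + 6\right) 2 X{\left(5,U{\left(-1,-4 \right)} \right)} = \left(8 + 6\right) 2 \left(35 \cdot 5 + 35 \cdot 5\right) = 14 \cdot 2 \left(175 + 175\right) = 28 \cdot 350 = 9800$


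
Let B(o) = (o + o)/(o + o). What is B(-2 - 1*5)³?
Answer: 1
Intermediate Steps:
B(o) = 1 (B(o) = (2*o)/((2*o)) = (2*o)*(1/(2*o)) = 1)
B(-2 - 1*5)³ = 1³ = 1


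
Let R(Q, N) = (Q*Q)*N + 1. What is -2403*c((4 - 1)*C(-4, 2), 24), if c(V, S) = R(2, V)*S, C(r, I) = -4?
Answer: 2710584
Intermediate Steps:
R(Q, N) = 1 + N*Q**2 (R(Q, N) = Q**2*N + 1 = N*Q**2 + 1 = 1 + N*Q**2)
c(V, S) = S*(1 + 4*V) (c(V, S) = (1 + V*2**2)*S = (1 + V*4)*S = (1 + 4*V)*S = S*(1 + 4*V))
-2403*c((4 - 1)*C(-4, 2), 24) = -57672*(1 + 4*((4 - 1)*(-4))) = -57672*(1 + 4*(3*(-4))) = -57672*(1 + 4*(-12)) = -57672*(1 - 48) = -57672*(-47) = -2403*(-1128) = 2710584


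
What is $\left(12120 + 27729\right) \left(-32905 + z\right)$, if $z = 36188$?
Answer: $130824267$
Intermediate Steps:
$\left(12120 + 27729\right) \left(-32905 + z\right) = \left(12120 + 27729\right) \left(-32905 + 36188\right) = 39849 \cdot 3283 = 130824267$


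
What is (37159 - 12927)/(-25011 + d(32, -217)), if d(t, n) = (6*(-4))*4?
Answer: -24232/25107 ≈ -0.96515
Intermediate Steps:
d(t, n) = -96 (d(t, n) = -24*4 = -96)
(37159 - 12927)/(-25011 + d(32, -217)) = (37159 - 12927)/(-25011 - 96) = 24232/(-25107) = 24232*(-1/25107) = -24232/25107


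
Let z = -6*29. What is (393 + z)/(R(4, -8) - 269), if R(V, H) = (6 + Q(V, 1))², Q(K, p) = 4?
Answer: -219/169 ≈ -1.2959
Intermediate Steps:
z = -174
R(V, H) = 100 (R(V, H) = (6 + 4)² = 10² = 100)
(393 + z)/(R(4, -8) - 269) = (393 - 174)/(100 - 269) = 219/(-169) = 219*(-1/169) = -219/169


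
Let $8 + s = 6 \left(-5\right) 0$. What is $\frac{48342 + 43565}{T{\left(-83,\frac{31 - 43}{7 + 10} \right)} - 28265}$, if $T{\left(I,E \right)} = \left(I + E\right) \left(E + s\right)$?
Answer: $- \frac{26561123}{7957981} \approx -3.3377$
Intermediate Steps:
$s = -8$ ($s = -8 + 6 \left(-5\right) 0 = -8 - 0 = -8 + 0 = -8$)
$T{\left(I,E \right)} = \left(-8 + E\right) \left(E + I\right)$ ($T{\left(I,E \right)} = \left(I + E\right) \left(E - 8\right) = \left(E + I\right) \left(-8 + E\right) = \left(-8 + E\right) \left(E + I\right)$)
$\frac{48342 + 43565}{T{\left(-83,\frac{31 - 43}{7 + 10} \right)} - 28265} = \frac{48342 + 43565}{\left(\left(\frac{31 - 43}{7 + 10}\right)^{2} - 8 \frac{31 - 43}{7 + 10} - -664 + \frac{31 - 43}{7 + 10} \left(-83\right)\right) - 28265} = \frac{91907}{\left(\left(- \frac{12}{17}\right)^{2} - 8 \left(- \frac{12}{17}\right) + 664 + - \frac{12}{17} \left(-83\right)\right) - 28265} = \frac{91907}{\left(\left(\left(-12\right) \frac{1}{17}\right)^{2} - 8 \left(\left(-12\right) \frac{1}{17}\right) + 664 + \left(-12\right) \frac{1}{17} \left(-83\right)\right) - 28265} = \frac{91907}{\left(\left(- \frac{12}{17}\right)^{2} - - \frac{96}{17} + 664 - - \frac{996}{17}\right) - 28265} = \frac{91907}{\left(\frac{144}{289} + \frac{96}{17} + 664 + \frac{996}{17}\right) - 28265} = \frac{91907}{\frac{210604}{289} - 28265} = \frac{91907}{- \frac{7957981}{289}} = 91907 \left(- \frac{289}{7957981}\right) = - \frac{26561123}{7957981}$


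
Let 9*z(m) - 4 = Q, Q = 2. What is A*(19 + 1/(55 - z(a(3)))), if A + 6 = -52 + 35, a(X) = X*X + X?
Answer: -71300/163 ≈ -437.42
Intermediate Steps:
a(X) = X + X² (a(X) = X² + X = X + X²)
z(m) = ⅔ (z(m) = 4/9 + (⅑)*2 = 4/9 + 2/9 = ⅔)
A = -23 (A = -6 + (-52 + 35) = -6 - 17 = -23)
A*(19 + 1/(55 - z(a(3)))) = -23*(19 + 1/(55 - 1*⅔)) = -23*(19 + 1/(55 - ⅔)) = -23*(19 + 1/(163/3)) = -23*(19 + 3/163) = -23*3100/163 = -71300/163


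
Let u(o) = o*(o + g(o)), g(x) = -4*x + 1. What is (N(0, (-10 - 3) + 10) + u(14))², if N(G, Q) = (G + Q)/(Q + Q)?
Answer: 1315609/4 ≈ 3.2890e+5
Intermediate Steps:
g(x) = 1 - 4*x
N(G, Q) = (G + Q)/(2*Q) (N(G, Q) = (G + Q)/((2*Q)) = (G + Q)*(1/(2*Q)) = (G + Q)/(2*Q))
u(o) = o*(1 - 3*o) (u(o) = o*(o + (1 - 4*o)) = o*(1 - 3*o))
(N(0, (-10 - 3) + 10) + u(14))² = ((0 + ((-10 - 3) + 10))/(2*((-10 - 3) + 10)) + 14*(1 - 3*14))² = ((0 + (-13 + 10))/(2*(-13 + 10)) + 14*(1 - 42))² = ((½)*(0 - 3)/(-3) + 14*(-41))² = ((½)*(-⅓)*(-3) - 574)² = (½ - 574)² = (-1147/2)² = 1315609/4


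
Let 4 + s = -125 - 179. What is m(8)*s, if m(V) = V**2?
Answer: -19712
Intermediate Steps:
s = -308 (s = -4 + (-125 - 179) = -4 - 304 = -308)
m(8)*s = 8**2*(-308) = 64*(-308) = -19712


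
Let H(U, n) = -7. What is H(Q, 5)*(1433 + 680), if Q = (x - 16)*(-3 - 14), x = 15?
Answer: -14791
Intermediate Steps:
Q = 17 (Q = (15 - 16)*(-3 - 14) = -1*(-17) = 17)
H(Q, 5)*(1433 + 680) = -7*(1433 + 680) = -7*2113 = -14791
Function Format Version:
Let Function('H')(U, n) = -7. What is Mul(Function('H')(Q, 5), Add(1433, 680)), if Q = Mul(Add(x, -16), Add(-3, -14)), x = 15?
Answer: -14791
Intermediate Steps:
Q = 17 (Q = Mul(Add(15, -16), Add(-3, -14)) = Mul(-1, -17) = 17)
Mul(Function('H')(Q, 5), Add(1433, 680)) = Mul(-7, Add(1433, 680)) = Mul(-7, 2113) = -14791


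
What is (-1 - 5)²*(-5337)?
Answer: -192132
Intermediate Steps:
(-1 - 5)²*(-5337) = (-6)²*(-5337) = 36*(-5337) = -192132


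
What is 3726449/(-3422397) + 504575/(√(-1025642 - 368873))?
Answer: -3726449/3422397 - 100915*I*√1394515/278903 ≈ -1.0888 - 427.28*I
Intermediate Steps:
3726449/(-3422397) + 504575/(√(-1025642 - 368873)) = 3726449*(-1/3422397) + 504575/(√(-1394515)) = -3726449/3422397 + 504575/((I*√1394515)) = -3726449/3422397 + 504575*(-I*√1394515/1394515) = -3726449/3422397 - 100915*I*√1394515/278903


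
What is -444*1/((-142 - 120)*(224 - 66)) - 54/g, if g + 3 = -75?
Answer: 94584/134537 ≈ 0.70303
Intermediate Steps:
g = -78 (g = -3 - 75 = -78)
-444*1/((-142 - 120)*(224 - 66)) - 54/g = -444*1/((-142 - 120)*(224 - 66)) - 54/(-78) = -444/(158*(-262)) - 54*(-1/78) = -444/(-41396) + 9/13 = -444*(-1/41396) + 9/13 = 111/10349 + 9/13 = 94584/134537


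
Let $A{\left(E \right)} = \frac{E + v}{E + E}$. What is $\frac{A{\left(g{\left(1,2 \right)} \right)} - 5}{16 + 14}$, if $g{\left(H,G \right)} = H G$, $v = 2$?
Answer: $- \frac{2}{15} \approx -0.13333$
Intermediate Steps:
$g{\left(H,G \right)} = G H$
$A{\left(E \right)} = \frac{2 + E}{2 E}$ ($A{\left(E \right)} = \frac{E + 2}{E + E} = \frac{2 + E}{2 E}$)
$\frac{A{\left(g{\left(1,2 \right)} \right)} - 5}{16 + 14} = \frac{\frac{2 + 2 \cdot 1}{2 \cdot 2 \cdot 1} - 5}{16 + 14} = \frac{\frac{2 + 2}{2 \cdot 2} - 5}{30} = \frac{\frac{1}{2} \cdot \frac{1}{2} \cdot 4 - 5}{30} = \frac{1 - 5}{30} = \frac{1}{30} \left(-4\right) = - \frac{2}{15}$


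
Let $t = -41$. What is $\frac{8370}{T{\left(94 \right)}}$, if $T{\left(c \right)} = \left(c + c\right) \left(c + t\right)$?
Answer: $\frac{4185}{4982} \approx 0.84002$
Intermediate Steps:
$T{\left(c \right)} = 2 c \left(-41 + c\right)$ ($T{\left(c \right)} = \left(c + c\right) \left(c - 41\right) = 2 c \left(-41 + c\right)$)
$\frac{8370}{T{\left(94 \right)}} = \frac{8370}{2 \cdot 94 \left(-41 + 94\right)} = \frac{8370}{2 \cdot 94 \cdot 53} = \frac{8370}{9964} = 8370 \cdot \frac{1}{9964} = \frac{4185}{4982}$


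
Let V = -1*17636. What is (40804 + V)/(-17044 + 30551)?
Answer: 23168/13507 ≈ 1.7153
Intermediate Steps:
V = -17636
(40804 + V)/(-17044 + 30551) = (40804 - 17636)/(-17044 + 30551) = 23168/13507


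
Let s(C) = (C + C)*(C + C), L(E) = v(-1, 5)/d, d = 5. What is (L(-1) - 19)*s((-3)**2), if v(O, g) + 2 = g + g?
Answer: -28188/5 ≈ -5637.6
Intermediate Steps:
v(O, g) = -2 + 2*g (v(O, g) = -2 + (g + g) = -2 + 2*g)
L(E) = 8/5 (L(E) = (-2 + 2*5)/5 = (-2 + 10)*(1/5) = 8*(1/5) = 8/5)
s(C) = 4*C**2 (s(C) = (2*C)*(2*C) = 4*C**2)
(L(-1) - 19)*s((-3)**2) = (8/5 - 19)*(4*((-3)**2)**2) = -348*9**2/5 = -348*81/5 = -87/5*324 = -28188/5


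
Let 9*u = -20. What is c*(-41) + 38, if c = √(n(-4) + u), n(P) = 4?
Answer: -50/3 ≈ -16.667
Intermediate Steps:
u = -20/9 (u = (⅑)*(-20) = -20/9 ≈ -2.2222)
c = 4/3 (c = √(4 - 20/9) = √(16/9) = 4/3 ≈ 1.3333)
c*(-41) + 38 = (4/3)*(-41) + 38 = -164/3 + 38 = -50/3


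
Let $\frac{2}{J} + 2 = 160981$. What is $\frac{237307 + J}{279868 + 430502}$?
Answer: $\frac{7640288711}{22870930446} \approx 0.33406$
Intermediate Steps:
$J = \frac{2}{160979}$ ($J = \frac{2}{-2 + 160981} = \frac{2}{160979} \approx 1.2424 \cdot 10^{-5}$)
$\frac{237307 + J}{279868 + 430502} = \frac{237307 + \frac{2}{160979}}{279868 + 430502} = \frac{38201443555}{160979 \cdot 710370} = \frac{38201443555}{160979} \cdot \frac{1}{710370} = \frac{7640288711}{22870930446}$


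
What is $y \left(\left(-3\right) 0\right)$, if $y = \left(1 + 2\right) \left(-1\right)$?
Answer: $0$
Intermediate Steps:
$y = -3$ ($y = 3 \left(-1\right) = -3$)
$y \left(\left(-3\right) 0\right) = - 3 \left(\left(-3\right) 0\right) = \left(-3\right) 0 = 0$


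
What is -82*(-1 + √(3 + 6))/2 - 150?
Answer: -232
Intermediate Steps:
-82*(-1 + √(3 + 6))/2 - 150 = -82*(-1 + √9)/2 - 150 = -82*(-1 + 3)/2 - 150 = -164/2 - 150 = -82*1 - 150 = -82 - 150 = -232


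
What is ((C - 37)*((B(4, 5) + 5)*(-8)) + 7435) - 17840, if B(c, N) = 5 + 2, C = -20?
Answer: -4933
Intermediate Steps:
B(c, N) = 7
((C - 37)*((B(4, 5) + 5)*(-8)) + 7435) - 17840 = ((-20 - 37)*((7 + 5)*(-8)) + 7435) - 17840 = (-684*(-8) + 7435) - 17840 = (-57*(-96) + 7435) - 17840 = (5472 + 7435) - 17840 = 12907 - 17840 = -4933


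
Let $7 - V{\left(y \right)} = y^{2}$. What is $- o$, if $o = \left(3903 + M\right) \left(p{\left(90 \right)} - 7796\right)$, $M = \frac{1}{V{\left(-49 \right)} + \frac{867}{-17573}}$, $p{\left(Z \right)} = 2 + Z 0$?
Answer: $\frac{426595879981572}{14023543} \approx 3.042 \cdot 10^{7}$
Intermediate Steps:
$V{\left(y \right)} = 7 - y^{2}$
$p{\left(Z \right)} = 2$ ($p{\left(Z \right)} = 2 + 0 = 2$)
$M = - \frac{17573}{42070629}$ ($M = \frac{1}{\left(7 - \left(-49\right)^{2}\right) + \frac{867}{-17573}} = \frac{1}{\left(7 - 2401\right) + 867 \left(- \frac{1}{17573}\right)} = \frac{1}{\left(7 - 2401\right) - \frac{867}{17573}} = \frac{1}{-2394 - \frac{867}{17573}} = \frac{1}{- \frac{42070629}{17573}} = - \frac{17573}{42070629} \approx -0.0004177$)
$o = - \frac{426595879981572}{14023543}$ ($o = \left(3903 - \frac{17573}{42070629}\right) \left(2 - 7796\right) = \frac{164201647414}{42070629} \left(-7794\right) = - \frac{426595879981572}{14023543} \approx -3.042 \cdot 10^{7}$)
$- o = \left(-1\right) \left(- \frac{426595879981572}{14023543}\right) = \frac{426595879981572}{14023543}$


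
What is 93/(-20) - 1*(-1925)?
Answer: 38407/20 ≈ 1920.3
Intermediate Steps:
93/(-20) - 1*(-1925) = 93*(-1/20) + 1925 = -93/20 + 1925 = 38407/20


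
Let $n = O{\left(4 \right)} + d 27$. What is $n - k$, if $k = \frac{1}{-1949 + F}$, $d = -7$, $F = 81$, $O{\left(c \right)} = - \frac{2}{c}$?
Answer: $- \frac{353985}{1868} \approx -189.5$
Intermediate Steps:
$n = - \frac{379}{2}$ ($n = - \frac{2}{4} - 189 = \left(-2\right) \frac{1}{4} - 189 = - \frac{1}{2} - 189 = - \frac{379}{2} \approx -189.5$)
$k = - \frac{1}{1868}$ ($k = \frac{1}{-1949 + 81} = \frac{1}{-1868} = - \frac{1}{1868} \approx -0.00053533$)
$n - k = - \frac{379}{2} - - \frac{1}{1868} = - \frac{379}{2} + \frac{1}{1868} = - \frac{353985}{1868}$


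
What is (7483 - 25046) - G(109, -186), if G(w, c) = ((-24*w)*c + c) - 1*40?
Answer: -503913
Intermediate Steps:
G(w, c) = -40 + c - 24*c*w (G(w, c) = (-24*c*w + c) - 40 = (c - 24*c*w) - 40 = -40 + c - 24*c*w)
(7483 - 25046) - G(109, -186) = (7483 - 25046) - (-40 - 186 - 24*(-186)*109) = -17563 - (-40 - 186 + 486576) = -17563 - 1*486350 = -17563 - 486350 = -503913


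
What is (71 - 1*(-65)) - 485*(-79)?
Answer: 38451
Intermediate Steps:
(71 - 1*(-65)) - 485*(-79) = (71 + 65) + 38315 = 136 + 38315 = 38451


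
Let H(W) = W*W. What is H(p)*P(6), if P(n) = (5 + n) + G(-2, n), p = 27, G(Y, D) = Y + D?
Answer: 10935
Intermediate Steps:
G(Y, D) = D + Y
H(W) = W²
P(n) = 3 + 2*n (P(n) = (5 + n) + (n - 2) = (5 + n) + (-2 + n) = 3 + 2*n)
H(p)*P(6) = 27²*(3 + 2*6) = 729*(3 + 12) = 729*15 = 10935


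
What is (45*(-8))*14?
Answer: -5040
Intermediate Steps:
(45*(-8))*14 = -360*14 = -5040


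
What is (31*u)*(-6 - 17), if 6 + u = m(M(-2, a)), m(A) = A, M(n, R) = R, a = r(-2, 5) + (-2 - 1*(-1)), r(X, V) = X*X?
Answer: 2139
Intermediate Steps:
r(X, V) = X²
a = 3 (a = (-2)² + (-2 - 1*(-1)) = 4 + (-2 + 1) = 4 - 1 = 3)
u = -3 (u = -6 + 3 = -3)
(31*u)*(-6 - 17) = (31*(-3))*(-6 - 17) = -93*(-23) = 2139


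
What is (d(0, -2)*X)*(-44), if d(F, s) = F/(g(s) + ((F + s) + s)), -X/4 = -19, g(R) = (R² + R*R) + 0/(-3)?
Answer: 0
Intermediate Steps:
g(R) = 2*R² (g(R) = (R² + R²) + 0*(-⅓) = 2*R² + 0 = 2*R²)
X = 76 (X = -4*(-19) = 76)
d(F, s) = F/(F + 2*s + 2*s²) (d(F, s) = F/(2*s² + ((F + s) + s)) = F/(2*s² + (F + 2*s)) = F/(F + 2*s + 2*s²))
(d(0, -2)*X)*(-44) = ((0/(0 + 2*(-2) + 2*(-2)²))*76)*(-44) = ((0/(0 - 4 + 2*4))*76)*(-44) = ((0/(0 - 4 + 8))*76)*(-44) = ((0/4)*76)*(-44) = ((0*(¼))*76)*(-44) = (0*76)*(-44) = 0*(-44) = 0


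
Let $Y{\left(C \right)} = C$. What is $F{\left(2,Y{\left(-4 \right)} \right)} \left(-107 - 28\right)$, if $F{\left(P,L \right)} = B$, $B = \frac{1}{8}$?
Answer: $- \frac{135}{8} \approx -16.875$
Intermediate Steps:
$B = \frac{1}{8} \approx 0.125$
$F{\left(P,L \right)} = \frac{1}{8}$
$F{\left(2,Y{\left(-4 \right)} \right)} \left(-107 - 28\right) = \frac{-107 - 28}{8} = \frac{1}{8} \left(-135\right) = - \frac{135}{8}$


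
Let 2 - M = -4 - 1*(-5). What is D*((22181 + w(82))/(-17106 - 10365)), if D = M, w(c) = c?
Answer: -7421/9157 ≈ -0.81042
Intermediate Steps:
M = 1 (M = 2 - (-4 - 1*(-5)) = 2 - (-4 + 5) = 2 - 1*1 = 2 - 1 = 1)
D = 1
D*((22181 + w(82))/(-17106 - 10365)) = 1*((22181 + 82)/(-17106 - 10365)) = 1*(22263/(-27471)) = 1*(22263*(-1/27471)) = 1*(-7421/9157) = -7421/9157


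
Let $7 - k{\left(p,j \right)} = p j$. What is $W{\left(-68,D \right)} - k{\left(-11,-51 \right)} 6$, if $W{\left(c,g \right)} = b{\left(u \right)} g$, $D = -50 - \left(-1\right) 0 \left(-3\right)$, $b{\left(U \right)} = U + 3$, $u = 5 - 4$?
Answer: $3124$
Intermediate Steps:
$u = 1$
$b{\left(U \right)} = 3 + U$
$k{\left(p,j \right)} = 7 - j p$ ($k{\left(p,j \right)} = 7 - p j = 7 - j p$)
$D = -50$ ($D = -50 - 0 \left(-3\right) = -50 - 0 = -50 + 0 = -50$)
$W{\left(c,g \right)} = 4 g$ ($W{\left(c,g \right)} = \left(3 + 1\right) g = 4 g$)
$W{\left(-68,D \right)} - k{\left(-11,-51 \right)} 6 = 4 \left(-50\right) - \left(7 - \left(-51\right) \left(-11\right)\right) 6 = -200 - \left(7 - 561\right) 6 = -200 - \left(-554\right) 6 = -200 - -3324 = -200 + 3324 = 3124$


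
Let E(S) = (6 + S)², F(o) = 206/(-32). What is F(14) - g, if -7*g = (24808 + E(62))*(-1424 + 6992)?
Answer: 2622037295/112 ≈ 2.3411e+7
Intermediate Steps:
F(o) = -103/16 (F(o) = 206*(-1/32) = -103/16)
g = -163877376/7 (g = -(24808 + (6 + 62)²)*(-1424 + 6992)/7 = -(24808 + 68²)*5568/7 = -(24808 + 4624)*5568/7 = -29432*5568/7 = -⅐*163877376 = -163877376/7 ≈ -2.3411e+7)
F(14) - g = -103/16 - 1*(-163877376/7) = -103/16 + 163877376/7 = 2622037295/112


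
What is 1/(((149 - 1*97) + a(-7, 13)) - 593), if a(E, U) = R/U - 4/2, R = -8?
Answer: -13/7067 ≈ -0.0018395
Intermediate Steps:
a(E, U) = -2 - 8/U (a(E, U) = -8/U - 4/2 = -8/U - 4*½ = -8/U - 2 = -2 - 8/U)
1/(((149 - 1*97) + a(-7, 13)) - 593) = 1/(((149 - 1*97) + (-2 - 8/13)) - 593) = 1/(((149 - 97) + (-2 - 8*1/13)) - 593) = 1/((52 + (-2 - 8/13)) - 593) = 1/((52 - 34/13) - 593) = 1/(642/13 - 593) = 1/(-7067/13) = -13/7067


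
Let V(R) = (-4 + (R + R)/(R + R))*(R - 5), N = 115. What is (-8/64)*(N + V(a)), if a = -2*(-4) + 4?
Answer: -47/4 ≈ -11.750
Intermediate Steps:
a = 12 (a = 8 + 4 = 12)
V(R) = 15 - 3*R (V(R) = (-4 + (2*R)/((2*R)))*(-5 + R) = (-4 + (2*R)*(1/(2*R)))*(-5 + R) = (-4 + 1)*(-5 + R) = -3*(-5 + R) = 15 - 3*R)
(-8/64)*(N + V(a)) = (-8/64)*(115 + (15 - 3*12)) = (-8*1/64)*(115 + (15 - 36)) = -(115 - 21)/8 = -⅛*94 = -47/4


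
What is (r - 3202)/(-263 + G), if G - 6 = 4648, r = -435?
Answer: -3637/4391 ≈ -0.82829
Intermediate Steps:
G = 4654 (G = 6 + 4648 = 4654)
(r - 3202)/(-263 + G) = (-435 - 3202)/(-263 + 4654) = -3637/4391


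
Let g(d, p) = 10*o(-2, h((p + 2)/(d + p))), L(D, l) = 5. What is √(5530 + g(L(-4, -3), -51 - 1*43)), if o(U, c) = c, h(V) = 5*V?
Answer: √44212530/89 ≈ 74.711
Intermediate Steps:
g(d, p) = 50*(2 + p)/(d + p) (g(d, p) = 10*(5*((p + 2)/(d + p))) = 10*(5*((2 + p)/(d + p))) = 10*(5*(2 + p)/(d + p)) = 50*(2 + p)/(d + p))
√(5530 + g(L(-4, -3), -51 - 1*43)) = √(5530 + 50*(2 + (-51 - 1*43))/(5 + (-51 - 1*43))) = √(5530 + 50*(2 + (-51 - 43))/(5 + (-51 - 43))) = √(5530 + 50*(2 - 94)/(5 - 94)) = √(5530 + 50*(-92)/(-89)) = √(5530 + 50*(-1/89)*(-92)) = √(5530 + 4600/89) = √(496770/89) = √44212530/89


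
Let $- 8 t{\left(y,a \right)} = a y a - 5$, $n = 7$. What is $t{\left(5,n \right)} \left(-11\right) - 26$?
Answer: $304$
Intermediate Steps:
$t{\left(y,a \right)} = \frac{5}{8} - \frac{y a^{2}}{8}$ ($t{\left(y,a \right)} = - \frac{a y a - 5}{8} = - \frac{y a^{2} - 5}{8} = - \frac{-5 + y a^{2}}{8} = \frac{5}{8} - \frac{y a^{2}}{8}$)
$t{\left(5,n \right)} \left(-11\right) - 26 = \left(\frac{5}{8} - \frac{5 \cdot 7^{2}}{8}\right) \left(-11\right) - 26 = \left(\frac{5}{8} - \frac{5}{8} \cdot 49\right) \left(-11\right) - 26 = \left(\frac{5}{8} - \frac{245}{8}\right) \left(-11\right) - 26 = \left(-30\right) \left(-11\right) - 26 = 330 - 26 = 304$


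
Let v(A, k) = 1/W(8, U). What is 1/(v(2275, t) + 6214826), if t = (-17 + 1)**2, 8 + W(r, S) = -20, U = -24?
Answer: 28/174015127 ≈ 1.6091e-7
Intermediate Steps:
W(r, S) = -28 (W(r, S) = -8 - 20 = -28)
t = 256 (t = (-16)**2 = 256)
v(A, k) = -1/28 (v(A, k) = 1/(-28) = -1/28)
1/(v(2275, t) + 6214826) = 1/(-1/28 + 6214826) = 1/(174015127/28) = 28/174015127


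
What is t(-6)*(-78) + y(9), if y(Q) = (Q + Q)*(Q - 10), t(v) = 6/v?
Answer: 60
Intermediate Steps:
y(Q) = 2*Q*(-10 + Q) (y(Q) = (2*Q)*(-10 + Q) = 2*Q*(-10 + Q))
t(-6)*(-78) + y(9) = (6/(-6))*(-78) + 2*9*(-10 + 9) = (6*(-⅙))*(-78) + 2*9*(-1) = -1*(-78) - 18 = 78 - 18 = 60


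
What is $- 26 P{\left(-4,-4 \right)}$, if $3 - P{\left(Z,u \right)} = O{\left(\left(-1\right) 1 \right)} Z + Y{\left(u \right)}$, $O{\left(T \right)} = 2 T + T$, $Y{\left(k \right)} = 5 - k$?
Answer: $468$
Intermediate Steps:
$O{\left(T \right)} = 3 T$
$P{\left(Z,u \right)} = -2 + u + 3 Z$ ($P{\left(Z,u \right)} = 3 - \left(3 \left(\left(-1\right) 1\right) Z - \left(-5 + u\right)\right) = 3 - \left(3 \left(-1\right) Z - \left(-5 + u\right)\right) = 3 - \left(- 3 Z - \left(-5 + u\right)\right) = 3 - \left(5 - u - 3 Z\right) = 3 + \left(-5 + u + 3 Z\right) = -2 + u + 3 Z$)
$- 26 P{\left(-4,-4 \right)} = - 26 \left(-2 - 4 + 3 \left(-4\right)\right) = - 26 \left(-2 - 4 - 12\right) = \left(-26\right) \left(-18\right) = 468$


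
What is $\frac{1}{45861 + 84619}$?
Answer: $\frac{1}{130480} \approx 7.664 \cdot 10^{-6}$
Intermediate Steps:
$\frac{1}{45861 + 84619} = \frac{1}{130480}$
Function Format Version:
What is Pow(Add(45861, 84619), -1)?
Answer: Rational(1, 130480) ≈ 7.6640e-6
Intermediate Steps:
Pow(Add(45861, 84619), -1) = Pow(130480, -1) = Rational(1, 130480)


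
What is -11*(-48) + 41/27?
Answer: 14297/27 ≈ 529.52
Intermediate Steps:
-11*(-48) + 41/27 = 528 + 41*(1/27) = 528 + 41/27 = 14297/27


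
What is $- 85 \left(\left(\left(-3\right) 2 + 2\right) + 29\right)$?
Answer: $-2125$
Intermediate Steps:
$- 85 \left(\left(\left(-3\right) 2 + 2\right) + 29\right) = - 85 \left(\left(-6 + 2\right) + 29\right) = - 85 \left(-4 + 29\right) = \left(-85\right) 25 = -2125$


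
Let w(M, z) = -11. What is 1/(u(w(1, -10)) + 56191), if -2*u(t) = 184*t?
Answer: 1/57203 ≈ 1.7482e-5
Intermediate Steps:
u(t) = -92*t
1/(u(w(1, -10)) + 56191) = 1/(-92*(-11) + 56191) = 1/(1012 + 56191) = 1/57203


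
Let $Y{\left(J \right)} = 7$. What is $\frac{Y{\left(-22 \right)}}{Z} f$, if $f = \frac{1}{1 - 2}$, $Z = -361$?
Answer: $\frac{7}{361} \approx 0.019391$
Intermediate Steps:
$f = -1$ ($f = \frac{1}{1 - 2} = \frac{1}{-1} = -1$)
$\frac{Y{\left(-22 \right)}}{Z} f = \frac{7}{-361} \left(-1\right) = 7 \left(- \frac{1}{361}\right) \left(-1\right) = \left(- \frac{7}{361}\right) \left(-1\right) = \frac{7}{361}$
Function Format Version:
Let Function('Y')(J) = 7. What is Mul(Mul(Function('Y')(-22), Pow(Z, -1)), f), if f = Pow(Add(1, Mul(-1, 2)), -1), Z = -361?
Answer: Rational(7, 361) ≈ 0.019391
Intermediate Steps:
f = -1 (f = Pow(Add(1, -2), -1) = Pow(-1, -1) = -1)
Mul(Mul(Function('Y')(-22), Pow(Z, -1)), f) = Mul(Mul(7, Pow(-361, -1)), -1) = Mul(Mul(7, Rational(-1, 361)), -1) = Mul(Rational(-7, 361), -1) = Rational(7, 361)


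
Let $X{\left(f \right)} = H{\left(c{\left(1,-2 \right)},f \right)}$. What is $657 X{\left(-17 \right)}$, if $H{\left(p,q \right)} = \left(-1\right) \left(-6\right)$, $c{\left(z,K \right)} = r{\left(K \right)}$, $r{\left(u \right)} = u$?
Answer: $3942$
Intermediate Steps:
$c{\left(z,K \right)} = K$
$H{\left(p,q \right)} = 6$
$X{\left(f \right)} = 6$
$657 X{\left(-17 \right)} = 657 \cdot 6 = 3942$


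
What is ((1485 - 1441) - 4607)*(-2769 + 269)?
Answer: 11407500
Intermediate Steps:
((1485 - 1441) - 4607)*(-2769 + 269) = (44 - 4607)*(-2500) = -4563*(-2500) = 11407500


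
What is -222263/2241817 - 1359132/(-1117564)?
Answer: 699633023878/626343493447 ≈ 1.1170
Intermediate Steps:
-222263/2241817 - 1359132/(-1117564) = -222263*1/2241817 - 1359132*(-1/1117564) = -222263/2241817 + 339783/279391 = 699633023878/626343493447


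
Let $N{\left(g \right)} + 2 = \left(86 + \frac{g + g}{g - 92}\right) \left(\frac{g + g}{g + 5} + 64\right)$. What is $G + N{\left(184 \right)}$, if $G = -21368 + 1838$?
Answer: $- \frac{285532}{21} \approx -13597.0$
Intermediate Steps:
$G = -19530$
$N{\left(g \right)} = -2 + \left(64 + \frac{2 g}{5 + g}\right) \left(86 + \frac{2 g}{-92 + g}\right)$ ($N{\left(g \right)} = -2 + \left(86 + \frac{g + g}{g - 92}\right) \left(\frac{g + g}{g + 5} + 64\right) = -2 + \left(86 + \frac{2 g}{-92 + g}\right) \left(\frac{2 g}{5 + g} + 64\right) = -2 + \left(86 + \frac{2 g}{-92 + g}\right) \left(64 + \frac{2 g}{5 + g}\right) = -2 + \left(64 + \frac{2 g}{5 + g}\right) \left(86 + \frac{2 g}{-92 + g}\right)$)
$G + N{\left(184 \right)} = -19530 + \frac{2 \left(1265460 - 2903 \cdot 184^{2} + 246929 \cdot 184\right)}{460 - 184^{2} + 87 \cdot 184} = -19530 + \frac{2 \left(1265460 - 98283968 + 45434936\right)}{460 - 33856 + 16008} = -19530 + 2 \frac{1}{-17388} \left(-51583572\right) = -19530 + 2 \left(- \frac{1}{17388}\right) \left(-51583572\right) = -19530 + \frac{124598}{21} = - \frac{285532}{21}$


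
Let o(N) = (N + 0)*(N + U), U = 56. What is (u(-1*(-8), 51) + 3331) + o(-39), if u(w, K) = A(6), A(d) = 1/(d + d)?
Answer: 32017/12 ≈ 2668.1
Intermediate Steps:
A(d) = 1/(2*d)
u(w, K) = 1/12 (u(w, K) = (½)/6 = (½)*(⅙) = 1/12)
o(N) = N*(56 + N) (o(N) = (N + 0)*(N + 56) = N*(56 + N))
(u(-1*(-8), 51) + 3331) + o(-39) = (1/12 + 3331) - 39*(56 - 39) = 39973/12 - 39*17 = 39973/12 - 663 = 32017/12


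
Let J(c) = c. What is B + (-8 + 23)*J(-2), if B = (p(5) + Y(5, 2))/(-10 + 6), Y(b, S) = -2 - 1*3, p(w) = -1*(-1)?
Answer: -29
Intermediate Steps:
p(w) = 1
Y(b, S) = -5 (Y(b, S) = -2 - 3 = -5)
B = 1 (B = (1 - 5)/(-10 + 6) = -4/(-4) = -4*(-¼) = 1)
B + (-8 + 23)*J(-2) = 1 + (-8 + 23)*(-2) = 1 + 15*(-2) = 1 - 30 = -29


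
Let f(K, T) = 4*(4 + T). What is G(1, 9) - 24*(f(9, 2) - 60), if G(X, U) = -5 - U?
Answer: 850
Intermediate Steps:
f(K, T) = 16 + 4*T
G(1, 9) - 24*(f(9, 2) - 60) = (-5 - 1*9) - 24*((16 + 4*2) - 60) = (-5 - 9) - 24*((16 + 8) - 60) = -14 - 24*(24 - 60) = -14 - 24*(-36) = -14 + 864 = 850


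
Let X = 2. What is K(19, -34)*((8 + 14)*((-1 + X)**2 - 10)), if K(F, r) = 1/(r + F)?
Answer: 66/5 ≈ 13.200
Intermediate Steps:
K(F, r) = 1/(F + r)
K(19, -34)*((8 + 14)*((-1 + X)**2 - 10)) = ((8 + 14)*((-1 + 2)**2 - 10))/(19 - 34) = (22*(1**2 - 10))/(-15) = -22*(1 - 10)/15 = -22*(-9)/15 = -1/15*(-198) = 66/5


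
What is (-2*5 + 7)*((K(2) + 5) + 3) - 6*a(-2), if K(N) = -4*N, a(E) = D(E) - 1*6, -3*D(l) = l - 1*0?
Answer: 32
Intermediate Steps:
D(l) = -l/3 (D(l) = -(l - 1*0)/3 = -(l + 0)/3 = -l/3)
a(E) = -6 - E/3 (a(E) = -E/3 - 1*6 = -E/3 - 6 = -6 - E/3)
(-2*5 + 7)*((K(2) + 5) + 3) - 6*a(-2) = (-2*5 + 7)*((-4*2 + 5) + 3) - 6*(-6 - 1/3*(-2)) = (-10 + 7)*((-8 + 5) + 3) - 6*(-6 + 2/3) = -3*(-3 + 3) - 6*(-16/3) = -3*0 + 32 = 0 + 32 = 32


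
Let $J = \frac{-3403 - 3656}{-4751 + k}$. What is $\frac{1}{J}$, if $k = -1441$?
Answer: $\frac{2064}{2353} \approx 0.87718$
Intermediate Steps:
$J = \frac{2353}{2064}$ ($J = \frac{-3403 - 3656}{-4751 - 1441} = - \frac{7059}{-6192} = \left(-7059\right) \left(- \frac{1}{6192}\right) = \frac{2353}{2064} \approx 1.14$)
$\frac{1}{J} = \frac{1}{\frac{2353}{2064}} = \frac{2064}{2353}$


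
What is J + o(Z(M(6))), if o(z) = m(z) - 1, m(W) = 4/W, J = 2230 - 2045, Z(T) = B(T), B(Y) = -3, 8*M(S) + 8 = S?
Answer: 548/3 ≈ 182.67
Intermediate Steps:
M(S) = -1 + S/8
Z(T) = -3
J = 185
o(z) = -1 + 4/z (o(z) = 4/z - 1 = -1 + 4/z)
J + o(Z(M(6))) = 185 + (4 - 1*(-3))/(-3) = 185 - (4 + 3)/3 = 185 - ⅓*7 = 185 - 7/3 = 548/3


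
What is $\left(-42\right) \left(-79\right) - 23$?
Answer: $3295$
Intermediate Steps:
$\left(-42\right) \left(-79\right) - 23 = 3318 - 23 = 3295$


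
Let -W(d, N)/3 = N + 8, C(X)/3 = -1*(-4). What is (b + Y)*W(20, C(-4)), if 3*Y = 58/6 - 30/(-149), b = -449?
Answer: 11953960/447 ≈ 26743.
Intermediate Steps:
Y = 4411/1341 (Y = (58/6 - 30/(-149))/3 = (58*(1/6) - 30*(-1/149))/3 = (29/3 + 30/149)/3 = (1/3)*(4411/447) = 4411/1341 ≈ 3.2893)
C(X) = 12 (C(X) = 3*(-1*(-4)) = 3*4 = 12)
W(d, N) = -24 - 3*N (W(d, N) = -3*(N + 8) = -3*(8 + N) = -24 - 3*N)
(b + Y)*W(20, C(-4)) = (-449 + 4411/1341)*(-24 - 3*12) = -597698*(-24 - 36)/1341 = -597698/1341*(-60) = 11953960/447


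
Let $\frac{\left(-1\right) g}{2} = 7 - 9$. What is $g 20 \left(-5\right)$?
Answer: $-400$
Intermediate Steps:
$g = 4$ ($g = - 2 \left(7 - 9\right) = \left(-2\right) \left(-2\right) = 4$)
$g 20 \left(-5\right) = 4 \cdot 20 \left(-5\right) = 80 \left(-5\right) = -400$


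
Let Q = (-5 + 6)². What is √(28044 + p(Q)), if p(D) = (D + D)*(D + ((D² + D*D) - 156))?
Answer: 3*√3082 ≈ 166.55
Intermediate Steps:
Q = 1 (Q = 1² = 1)
p(D) = 2*D*(-156 + D + 2*D²) (p(D) = (2*D)*(D + ((D² + D²) - 156)) = (2*D)*(D + (2*D² - 156)) = (2*D)*(D + (-156 + 2*D²)) = (2*D)*(-156 + D + 2*D²) = 2*D*(-156 + D + 2*D²))
√(28044 + p(Q)) = √(28044 + 2*1*(-156 + 1 + 2*1²)) = √(28044 + 2*1*(-156 + 1 + 2*1)) = √(28044 + 2*1*(-156 + 1 + 2)) = √(28044 + 2*1*(-153)) = √(28044 - 306) = √27738 = 3*√3082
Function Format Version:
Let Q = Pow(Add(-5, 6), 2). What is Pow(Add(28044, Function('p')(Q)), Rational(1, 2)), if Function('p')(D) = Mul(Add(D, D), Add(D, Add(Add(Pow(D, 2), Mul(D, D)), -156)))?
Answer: Mul(3, Pow(3082, Rational(1, 2))) ≈ 166.55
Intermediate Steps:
Q = 1 (Q = Pow(1, 2) = 1)
Function('p')(D) = Mul(2, D, Add(-156, D, Mul(2, Pow(D, 2)))) (Function('p')(D) = Mul(Mul(2, D), Add(D, Add(Add(Pow(D, 2), Pow(D, 2)), -156))) = Mul(Mul(2, D), Add(D, Add(Mul(2, Pow(D, 2)), -156))) = Mul(Mul(2, D), Add(D, Add(-156, Mul(2, Pow(D, 2))))) = Mul(Mul(2, D), Add(-156, D, Mul(2, Pow(D, 2)))) = Mul(2, D, Add(-156, D, Mul(2, Pow(D, 2)))))
Pow(Add(28044, Function('p')(Q)), Rational(1, 2)) = Pow(Add(28044, Mul(2, 1, Add(-156, 1, Mul(2, Pow(1, 2))))), Rational(1, 2)) = Pow(Add(28044, Mul(2, 1, Add(-156, 1, Mul(2, 1)))), Rational(1, 2)) = Pow(Add(28044, Mul(2, 1, Add(-156, 1, 2))), Rational(1, 2)) = Pow(Add(28044, Mul(2, 1, -153)), Rational(1, 2)) = Pow(Add(28044, -306), Rational(1, 2)) = Pow(27738, Rational(1, 2)) = Mul(3, Pow(3082, Rational(1, 2)))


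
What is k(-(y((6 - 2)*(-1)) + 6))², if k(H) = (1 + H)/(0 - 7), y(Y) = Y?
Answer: 1/49 ≈ 0.020408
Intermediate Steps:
k(H) = -⅐ - H/7 (k(H) = (1 + H)/(-7) = (1 + H)*(-⅐) = -⅐ - H/7)
k(-(y((6 - 2)*(-1)) + 6))² = (-⅐ - (-1)*((6 - 2)*(-1) + 6)/7)² = (-⅐ - (-1)*(4*(-1) + 6)/7)² = (-⅐ - (-1)*(-4 + 6)/7)² = (-⅐ - (-1)*2/7)² = (-⅐ - ⅐*(-2))² = (-⅐ + 2/7)² = (⅐)² = 1/49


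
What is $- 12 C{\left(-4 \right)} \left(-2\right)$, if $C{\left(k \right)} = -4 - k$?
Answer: $0$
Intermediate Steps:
$- 12 C{\left(-4 \right)} \left(-2\right) = - 12 \left(-4 - -4\right) \left(-2\right) = - 12 \left(-4 + 4\right) \left(-2\right) = \left(-12\right) 0 \left(-2\right) = 0 \left(-2\right) = 0$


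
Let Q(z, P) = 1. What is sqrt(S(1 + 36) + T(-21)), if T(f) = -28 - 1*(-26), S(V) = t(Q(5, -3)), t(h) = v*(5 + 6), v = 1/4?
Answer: sqrt(3)/2 ≈ 0.86602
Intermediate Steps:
v = 1/4 ≈ 0.25000
t(h) = 11/4 (t(h) = (5 + 6)/4 = (1/4)*11 = 11/4)
S(V) = 11/4
T(f) = -2 (T(f) = -28 + 26 = -2)
sqrt(S(1 + 36) + T(-21)) = sqrt(11/4 - 2) = sqrt(3/4) = sqrt(3)/2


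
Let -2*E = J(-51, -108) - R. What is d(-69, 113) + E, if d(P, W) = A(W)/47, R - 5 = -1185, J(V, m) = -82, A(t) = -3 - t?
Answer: -25919/47 ≈ -551.47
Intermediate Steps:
R = -1180 (R = 5 - 1185 = -1180)
d(P, W) = -3/47 - W/47 (d(P, W) = (-3 - W)/47 = (-3 - W)*(1/47) = -3/47 - W/47)
E = -549 (E = -(-82 - 1*(-1180))/2 = -(-82 + 1180)/2 = -½*1098 = -549)
d(-69, 113) + E = (-3/47 - 1/47*113) - 549 = (-3/47 - 113/47) - 549 = -116/47 - 549 = -25919/47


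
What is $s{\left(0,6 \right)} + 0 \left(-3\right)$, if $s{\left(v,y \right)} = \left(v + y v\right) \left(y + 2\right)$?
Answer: $0$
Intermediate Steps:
$s{\left(v,y \right)} = \left(2 + y\right) \left(v + v y\right)$ ($s{\left(v,y \right)} = \left(v + v y\right) \left(2 + y\right) = \left(2 + y\right) \left(v + v y\right)$)
$s{\left(0,6 \right)} + 0 \left(-3\right) = 0 \left(2 + 6^{2} + 3 \cdot 6\right) + 0 \left(-3\right) = 0 \left(2 + 36 + 18\right) + 0 = 0 \cdot 56 + 0 = 0 + 0 = 0$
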